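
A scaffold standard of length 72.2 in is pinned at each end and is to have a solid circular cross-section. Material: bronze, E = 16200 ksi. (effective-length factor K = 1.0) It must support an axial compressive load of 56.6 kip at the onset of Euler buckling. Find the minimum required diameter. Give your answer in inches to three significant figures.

L_e = K·L = 1 × 72.2 = 72.20 in
Required I = P_cr·L_e²/(π²E) = 5.660×10^4 × 72.20² / (π² × 1.62×10^7) = 1.845 in⁴
Solid circle: I = πd⁴/64  ⇒  d = (64I/π)^(1/4) = (64×1.845/π)^(1/4) = 2.48 in

d ≈ 2.48 in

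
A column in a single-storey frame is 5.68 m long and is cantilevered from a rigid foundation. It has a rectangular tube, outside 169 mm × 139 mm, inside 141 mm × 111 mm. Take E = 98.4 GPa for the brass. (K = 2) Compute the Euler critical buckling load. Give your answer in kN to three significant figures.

P_cr ≈ 164 kN

Weak-axis I_min = (h_o·b_o³ − h_i·b_i³)/12 with b_o = 139, b_i = 111.0 mm (shorter outer/inner sides).
I_min = (169×139³ − 141.0×111.0³)/12 = 2.175×10^7 mm⁴
I = 2.175×10^7 mm⁴ = 2.175×10^-5 m⁴
Effective length L_e = K·L = 2 × 5.68 = 11.36 m
P_cr = π²EI / L_e² = π² × 98.4×10⁹ × 2.175×10^-5 / 11.36² = 1.637×10^5 N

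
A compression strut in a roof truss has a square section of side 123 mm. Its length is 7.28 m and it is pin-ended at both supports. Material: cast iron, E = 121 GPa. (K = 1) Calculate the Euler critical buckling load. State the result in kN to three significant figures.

P_cr ≈ 430 kN

I = a⁴/12 = 123⁴/12 = 1.907×10^7 mm⁴
I = 1.907×10^7 mm⁴ = 1.907×10^-5 m⁴
Effective length L_e = K·L = 1 × 7.28 = 7.280 m
P_cr = π²EI / L_e² = π² × 121×10⁹ × 1.907×10^-5 / 7.280² = 4.298×10^5 N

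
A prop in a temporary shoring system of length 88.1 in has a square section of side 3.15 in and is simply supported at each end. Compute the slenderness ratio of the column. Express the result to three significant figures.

λ ≈ 96.9

For a square r = a/√12 = 3.15/√12 = 0.9093 in
L_e = K·L = 1 × 88.1 = 88.10 in
λ = L_e / r_min = 88.100 / 0.9093 = 96.9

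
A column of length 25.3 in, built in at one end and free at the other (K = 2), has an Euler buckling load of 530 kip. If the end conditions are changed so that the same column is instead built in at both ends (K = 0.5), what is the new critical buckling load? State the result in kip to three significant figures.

P_cr ≈ 8480 kip

P_cr ∝ 1/K², so P_cr,new = P_cr,old × (K_old/K_new)² = 530 × (2/0.5)²
= 530 × 16.00 = 8480 kip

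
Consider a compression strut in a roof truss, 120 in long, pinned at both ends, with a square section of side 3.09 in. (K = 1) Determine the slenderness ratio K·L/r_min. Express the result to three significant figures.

λ ≈ 135

I = a⁴/12 = 3.09⁴/12 = 7.597 in⁴
A = 9.548 in²;  r_min = √(I/A) = √(7.597/9.548) = 0.8920 in
L_e = K·L = 1 × 120 = 120.0 in
λ = L_e / r_min = 120.00 / 0.8920 = 135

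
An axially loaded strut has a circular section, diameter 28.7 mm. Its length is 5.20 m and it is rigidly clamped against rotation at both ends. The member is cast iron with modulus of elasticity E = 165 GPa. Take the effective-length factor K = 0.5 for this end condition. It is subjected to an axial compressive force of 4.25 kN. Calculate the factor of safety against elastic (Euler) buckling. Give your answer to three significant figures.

n ≈ 1.89

I = πd⁴/64 = π×28.7⁴/64 = 3.330×10^4 mm⁴
I = 3.330×10^4 mm⁴ = 3.330×10^-8 m⁴
Effective length L_e = K·L = 0.5 × 5.20 = 2.600 m
P_cr = π²EI / L_e² = π² × 165×10⁹ × 3.330×10^-8 / 2.600² = 8.023×10^3 N
Factor of safety n = P_cr / P = 8.0230 / 4.25 = 1.89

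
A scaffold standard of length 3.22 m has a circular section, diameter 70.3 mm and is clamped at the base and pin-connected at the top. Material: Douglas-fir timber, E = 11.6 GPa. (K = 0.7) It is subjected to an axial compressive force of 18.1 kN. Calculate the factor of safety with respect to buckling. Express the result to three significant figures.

n ≈ 1.49

I = πd⁴/64 = π×70.3⁴/64 = 1.199×10^6 mm⁴
I = 1.199×10^6 mm⁴ = 1.199×10^-6 m⁴
Effective length L_e = K·L = 0.7 × 3.22 = 2.254 m
P_cr = π²EI / L_e² = π² × 11.6×10⁹ × 1.199×10^-6 / 2.254² = 2.702×10^4 N
Factor of safety n = P_cr / P = 27.017 / 18.1 = 1.49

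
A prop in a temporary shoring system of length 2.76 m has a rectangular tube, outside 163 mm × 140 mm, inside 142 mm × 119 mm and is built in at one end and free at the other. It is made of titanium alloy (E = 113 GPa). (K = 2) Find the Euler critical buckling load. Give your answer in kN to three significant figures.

Weak-axis I_min = (h_o·b_o³ − h_i·b_i³)/12 with b_o = 140, b_i = 119.0 mm (shorter outer/inner sides).
I_min = (163×140³ − 142.0×119.0³)/12 = 1.733×10^7 mm⁴
I = 1.733×10^7 mm⁴ = 1.733×10^-5 m⁴
Effective length L_e = K·L = 2 × 2.76 = 5.520 m
P_cr = π²EI / L_e² = π² × 113×10⁹ × 1.733×10^-5 / 5.520² = 6.344×10^5 N

P_cr ≈ 634 kN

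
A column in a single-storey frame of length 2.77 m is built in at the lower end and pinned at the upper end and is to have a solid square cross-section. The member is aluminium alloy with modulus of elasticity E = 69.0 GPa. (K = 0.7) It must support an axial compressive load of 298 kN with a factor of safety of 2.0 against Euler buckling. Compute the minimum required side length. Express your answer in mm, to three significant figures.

a ≈ 79.3 mm

Required P_cr = n·P = 2.0 × 298 = 596.0 kN
L_e = K·L = 0.7 × 2.77 = 1.939 m
Required I = P_cr·L_e²/(π²E) = 5.960×10^5 × 1.939² / (π² × 6.90×10^10) = 3.290×10^-6 m⁴
I_req = 3.290×10^6 mm⁴
Solid square: I = a⁴/12  ⇒  a = (12I)^(1/4) = (12×3.290×10^6)^(1/4) = 79.3 mm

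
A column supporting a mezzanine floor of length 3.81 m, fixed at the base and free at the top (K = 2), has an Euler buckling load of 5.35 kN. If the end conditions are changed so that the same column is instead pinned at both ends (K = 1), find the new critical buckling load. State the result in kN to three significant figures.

P_cr ∝ 1/K², so P_cr,new = P_cr,old × (K_old/K_new)² = 5.35 × (2/1)²
= 5.35 × 4.000 = 21.4 kN

P_cr ≈ 21.4 kN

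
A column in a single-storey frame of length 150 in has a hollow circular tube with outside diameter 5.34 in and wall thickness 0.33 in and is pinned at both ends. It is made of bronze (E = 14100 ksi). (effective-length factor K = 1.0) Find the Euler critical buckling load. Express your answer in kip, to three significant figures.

Inner diameter d_i = 5.34 − 2×0.33 = 4.680 in
I = π(d_o⁴ − d_i⁴)/64 = π(5.34⁴ − 4.680⁴)/64 = 16.37 in⁴
Effective length L_e = K·L = 1 × 150 = 150.0 in
P_cr = π²EI / L_e² = π² × 14100×10³ × 16.37 / 150.0² = 1.012×10^5 lb

P_cr ≈ 101 kip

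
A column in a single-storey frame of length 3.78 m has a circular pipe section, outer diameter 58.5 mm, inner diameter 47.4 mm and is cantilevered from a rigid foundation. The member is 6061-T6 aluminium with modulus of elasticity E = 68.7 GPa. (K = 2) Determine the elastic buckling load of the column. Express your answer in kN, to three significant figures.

P_cr ≈ 3.88 kN

d_o = 58.5 mm, d_i = 47.4 mm
I = π(d_o⁴ − d_i⁴)/64 = π(58.5⁴ − 47.40⁴)/64 = 3.271×10^5 mm⁴
I = 3.271×10^5 mm⁴ = 3.271×10^-7 m⁴
Effective length L_e = K·L = 2 × 3.78 = 7.560 m
P_cr = π²EI / L_e² = π² × 68.7×10⁹ × 3.271×10^-7 / 7.560² = 3.881×10^3 N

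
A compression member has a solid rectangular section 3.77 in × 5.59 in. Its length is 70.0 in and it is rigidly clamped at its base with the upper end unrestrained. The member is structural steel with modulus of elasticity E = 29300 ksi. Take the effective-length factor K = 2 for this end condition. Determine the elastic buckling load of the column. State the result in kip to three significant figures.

P_cr ≈ 368 kip

Buckling occurs about the weak axis: I_min = h·b³/12 with b = 3.77 in (the shorter side).
I_min = 5.59×3.77³/12 = 24.96 in⁴
Effective length L_e = K·L = 2 × 70.0 = 140.0 in
P_cr = π²EI / L_e² = π² × 29300×10³ × 24.96 / 140.0² = 3.683×10^5 lb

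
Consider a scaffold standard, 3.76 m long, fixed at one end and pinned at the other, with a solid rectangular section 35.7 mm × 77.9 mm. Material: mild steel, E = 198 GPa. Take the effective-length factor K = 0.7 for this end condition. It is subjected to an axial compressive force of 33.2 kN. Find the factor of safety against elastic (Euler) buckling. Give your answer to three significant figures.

n ≈ 2.51

Buckling occurs about the weak axis: I_min = h·b³/12 with b = 35.7 mm (the shorter side).
I_min = 77.9×35.7³/12 = 2.954×10^5 mm⁴
I = 2.954×10^5 mm⁴ = 2.954×10^-7 m⁴
Effective length L_e = K·L = 0.7 × 3.76 = 2.632 m
P_cr = π²EI / L_e² = π² × 198×10⁹ × 2.954×10^-7 / 2.632² = 8.332×10^4 N
Factor of safety n = P_cr / P = 83.321 / 33.2 = 2.51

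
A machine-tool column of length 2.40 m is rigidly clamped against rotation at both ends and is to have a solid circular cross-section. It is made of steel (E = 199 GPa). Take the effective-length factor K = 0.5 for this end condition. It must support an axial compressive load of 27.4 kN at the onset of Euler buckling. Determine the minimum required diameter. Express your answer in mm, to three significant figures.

L_e = K·L = 0.5 × 2.40 = 1.200 m
Required I = P_cr·L_e²/(π²E) = 2.740×10^4 × 1.200² / (π² × 1.99×10^11) = 2.009×10^-8 m⁴
I_req = 2.009×10^4 mm⁴
Solid circle: I = πd⁴/64  ⇒  d = (64I/π)^(1/4) = (64×2.009×10^4/π)^(1/4) = 25.3 mm

d ≈ 25.3 mm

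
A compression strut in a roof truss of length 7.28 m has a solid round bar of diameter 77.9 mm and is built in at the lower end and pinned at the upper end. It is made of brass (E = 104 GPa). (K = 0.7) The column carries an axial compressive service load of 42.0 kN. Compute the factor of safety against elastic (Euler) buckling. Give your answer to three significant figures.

I = πd⁴/64 = π×77.9⁴/64 = 1.808×10^6 mm⁴
I = 1.808×10^6 mm⁴ = 1.808×10^-6 m⁴
Effective length L_e = K·L = 0.7 × 7.28 = 5.096 m
P_cr = π²EI / L_e² = π² × 104×10⁹ × 1.808×10^-6 / 5.096² = 7.145×10^4 N
Factor of safety n = P_cr / P = 71.449 / 42.0 = 1.70

n ≈ 1.70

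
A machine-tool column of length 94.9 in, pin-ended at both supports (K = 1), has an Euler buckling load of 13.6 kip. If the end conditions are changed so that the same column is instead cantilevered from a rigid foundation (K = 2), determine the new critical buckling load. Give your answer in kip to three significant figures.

P_cr ≈ 3.40 kip

P_cr ∝ 1/K², so P_cr,new = P_cr,old × (K_old/K_new)² = 13.6 × (1/2)²
= 13.6 × 0.2500 = 3.40 kip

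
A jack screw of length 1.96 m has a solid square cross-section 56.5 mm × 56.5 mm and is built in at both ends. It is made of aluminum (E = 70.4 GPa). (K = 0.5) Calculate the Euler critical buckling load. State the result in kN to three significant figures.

I = a⁴/12 = 56.5⁴/12 = 8.492×10^5 mm⁴
I = 8.492×10^5 mm⁴ = 8.492×10^-7 m⁴
Effective length L_e = K·L = 0.5 × 1.96 = 0.9800 m
P_cr = π²EI / L_e² = π² × 70.4×10⁹ × 8.492×10^-7 / 0.9800² = 6.144×10^5 N

P_cr ≈ 614 kN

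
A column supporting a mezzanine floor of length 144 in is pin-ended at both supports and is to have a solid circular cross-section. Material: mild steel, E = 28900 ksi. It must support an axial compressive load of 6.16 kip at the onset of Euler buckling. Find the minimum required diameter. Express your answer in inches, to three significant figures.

d ≈ 1.74 in

L_e = K·L = 1 × 144 = 144.0 in
Required I = P_cr·L_e²/(π²E) = 6.160×10^3 × 144.0² / (π² × 2.89×10^7) = 0.4478 in⁴
Solid circle: I = πd⁴/64  ⇒  d = (64I/π)^(1/4) = (64×0.4478/π)^(1/4) = 1.74 in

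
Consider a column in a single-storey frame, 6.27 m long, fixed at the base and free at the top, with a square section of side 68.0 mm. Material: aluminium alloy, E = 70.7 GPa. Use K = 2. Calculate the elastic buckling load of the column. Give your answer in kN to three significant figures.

P_cr ≈ 7.91 kN

I = a⁴/12 = 68.0⁴/12 = 1.782×10^6 mm⁴
I = 1.782×10^6 mm⁴ = 1.782×10^-6 m⁴
Effective length L_e = K·L = 2 × 6.27 = 12.54 m
P_cr = π²EI / L_e² = π² × 70.7×10⁹ × 1.782×10^-6 / 12.54² = 7.906×10^3 N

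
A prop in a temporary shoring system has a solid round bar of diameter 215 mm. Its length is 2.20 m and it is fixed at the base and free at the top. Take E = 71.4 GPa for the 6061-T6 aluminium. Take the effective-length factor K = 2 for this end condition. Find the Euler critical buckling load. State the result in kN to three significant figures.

I = πd⁴/64 = π×215⁴/64 = 1.049×10^8 mm⁴
I = 1.049×10^8 mm⁴ = 1.049×10^-4 m⁴
Effective length L_e = K·L = 2 × 2.20 = 4.400 m
P_cr = π²EI / L_e² = π² × 71.4×10⁹ × 1.049×10^-4 / 4.400² = 3.818×10^6 N

P_cr ≈ 3820 kN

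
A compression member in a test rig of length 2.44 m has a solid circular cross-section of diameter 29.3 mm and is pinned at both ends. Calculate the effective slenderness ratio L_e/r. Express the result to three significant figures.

λ ≈ 333

For a solid circle r = d/4 = 29.3/4 = 7.325 mm
L_e = K·L = 1 × 2.44 m = 2.440 m = 2440.0 mm
λ = L_e / r_min = 2440.0 / 7.325 = 333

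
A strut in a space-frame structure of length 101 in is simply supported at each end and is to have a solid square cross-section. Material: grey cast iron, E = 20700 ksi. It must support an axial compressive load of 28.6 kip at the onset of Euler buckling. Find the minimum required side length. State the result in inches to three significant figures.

a ≈ 2.03 in

L_e = K·L = 1 × 101 = 101.0 in
Required I = P_cr·L_e²/(π²E) = 2.860×10^4 × 101.0² / (π² × 2.07×10^7) = 1.428 in⁴
Solid square: I = a⁴/12  ⇒  a = (12I)^(1/4) = (12×1.428)^(1/4) = 2.03 in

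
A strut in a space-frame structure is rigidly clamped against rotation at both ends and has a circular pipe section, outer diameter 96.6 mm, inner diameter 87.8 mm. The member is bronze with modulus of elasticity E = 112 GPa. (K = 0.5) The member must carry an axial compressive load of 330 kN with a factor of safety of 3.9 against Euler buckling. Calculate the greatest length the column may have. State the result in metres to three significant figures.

d_o = 96.6 mm, d_i = 87.8 mm
I = π(d_o⁴ − d_i⁴)/64 = π(96.6⁴ − 87.80⁴)/64 = 1.357×10^6 mm⁴
I = 1.357×10^-6 m⁴
Required critical load P_cr = n·P = 3.9 × 330 = 1287 kN = 1.287×10^6 N
From P_cr = π²EI/(K·L)²:  L = (1/K)·√(π²EI/P_cr) = (1/0.5)·√(π²×1.12×10^11×1.357×10^-6/1.287×10^6)
L = 2.16 m

L_max ≈ 2.16 m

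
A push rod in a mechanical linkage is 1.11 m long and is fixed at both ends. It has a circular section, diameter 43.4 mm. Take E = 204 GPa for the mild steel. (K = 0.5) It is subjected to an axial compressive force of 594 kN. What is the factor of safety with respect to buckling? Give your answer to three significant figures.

n ≈ 1.92

I = πd⁴/64 = π×43.4⁴/64 = 1.742×10^5 mm⁴
I = 1.742×10^5 mm⁴ = 1.742×10^-7 m⁴
Effective length L_e = K·L = 0.5 × 1.11 = 0.5550 m
P_cr = π²EI / L_e² = π² × 204×10⁹ × 1.742×10^-7 / 0.5550² = 1.138×10^6 N
Factor of safety n = P_cr / P = 1138.3 / 594 = 1.92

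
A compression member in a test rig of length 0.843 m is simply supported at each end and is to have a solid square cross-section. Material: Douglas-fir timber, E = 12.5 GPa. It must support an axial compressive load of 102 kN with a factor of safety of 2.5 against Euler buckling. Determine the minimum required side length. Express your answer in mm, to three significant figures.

Required P_cr = n·P = 2.5 × 102 = 255.0 kN
L_e = K·L = 1 × 0.843 = 0.8430 m
Required I = P_cr·L_e²/(π²E) = 2.550×10^5 × 0.8430² / (π² × 1.25×10^10) = 1.469×10^-6 m⁴
I_req = 1.469×10^6 mm⁴
Solid square: I = a⁴/12  ⇒  a = (12I)^(1/4) = (12×1.469×10^6)^(1/4) = 64.8 mm

a ≈ 64.8 mm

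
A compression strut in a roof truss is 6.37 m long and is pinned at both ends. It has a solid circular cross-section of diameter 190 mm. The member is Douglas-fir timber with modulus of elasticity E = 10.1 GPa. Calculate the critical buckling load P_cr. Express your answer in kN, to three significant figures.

P_cr ≈ 157 kN

I = πd⁴/64 = π×190⁴/64 = 6.397×10^7 mm⁴
I = 6.397×10^7 mm⁴ = 6.397×10^-5 m⁴
Effective length L_e = K·L = 1 × 6.37 = 6.370 m
P_cr = π²EI / L_e² = π² × 10.1×10⁹ × 6.397×10^-5 / 6.370² = 1.572×10^5 N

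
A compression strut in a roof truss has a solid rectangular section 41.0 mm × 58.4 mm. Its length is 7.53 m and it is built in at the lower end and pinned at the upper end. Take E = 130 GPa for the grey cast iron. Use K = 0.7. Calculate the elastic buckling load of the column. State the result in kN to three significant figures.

Buckling occurs about the weak axis: I_min = h·b³/12 with b = 41.0 mm (the shorter side).
I_min = 58.4×41.0³/12 = 3.354×10^5 mm⁴
I = 3.354×10^5 mm⁴ = 3.354×10^-7 m⁴
Effective length L_e = K·L = 0.7 × 7.53 = 5.271 m
P_cr = π²EI / L_e² = π² × 130×10⁹ × 3.354×10^-7 / 5.271² = 1.549×10^4 N

P_cr ≈ 15.5 kN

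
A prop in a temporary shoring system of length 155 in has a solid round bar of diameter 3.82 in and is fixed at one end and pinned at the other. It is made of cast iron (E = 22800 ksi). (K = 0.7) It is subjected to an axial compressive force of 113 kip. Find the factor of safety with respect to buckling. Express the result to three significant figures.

I = πd⁴/64 = π×3.82⁴/64 = 10.45 in⁴
Effective length L_e = K·L = 0.7 × 155 = 108.5 in
P_cr = π²EI / L_e² = π² × 22800×10³ × 10.45 / 108.5² = 1.998×10^5 lb
Factor of safety n = P_cr / P = 199.80 / 113 = 1.77

n ≈ 1.77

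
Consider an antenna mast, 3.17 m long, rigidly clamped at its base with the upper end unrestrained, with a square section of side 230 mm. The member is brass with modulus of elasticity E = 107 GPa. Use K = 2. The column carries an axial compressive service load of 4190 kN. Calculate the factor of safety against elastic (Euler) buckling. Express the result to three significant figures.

n ≈ 1.46

I = a⁴/12 = 230⁴/12 = 2.332×10^8 mm⁴
I = 2.332×10^8 mm⁴ = 2.332×10^-4 m⁴
Effective length L_e = K·L = 2 × 3.17 = 6.340 m
P_cr = π²EI / L_e² = π² × 107×10⁹ × 2.332×10^-4 / 6.340² = 6.127×10^6 N
Factor of safety n = P_cr / P = 6126.8 / 4190 = 1.46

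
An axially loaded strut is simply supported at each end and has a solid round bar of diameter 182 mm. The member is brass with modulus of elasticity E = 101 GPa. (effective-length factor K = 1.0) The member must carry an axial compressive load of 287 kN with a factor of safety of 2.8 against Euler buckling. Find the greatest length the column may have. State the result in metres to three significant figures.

I = πd⁴/64 = π×182⁴/64 = 5.386×10^7 mm⁴
I = 5.386×10^-5 m⁴
Required critical load P_cr = n·P = 2.8 × 287 = 803.6 kN = 8.036×10^5 N
From P_cr = π²EI/(K·L)²:  L = (1/K)·√(π²EI/P_cr) = (1/1)·√(π²×1.01×10^11×5.386×10^-5/8.036×10^5)
L = 8.17 m

L_max ≈ 8.17 m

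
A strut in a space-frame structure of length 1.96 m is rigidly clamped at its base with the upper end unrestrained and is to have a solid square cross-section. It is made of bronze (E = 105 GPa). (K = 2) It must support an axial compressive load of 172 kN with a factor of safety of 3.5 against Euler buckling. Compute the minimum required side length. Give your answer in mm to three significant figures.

a ≈ 102 mm

Required P_cr = n·P = 3.5 × 172 = 602.0 kN
L_e = K·L = 2 × 1.96 = 3.920 m
Required I = P_cr·L_e²/(π²E) = 6.020×10^5 × 3.920² / (π² × 1.05×10^11) = 8.926×10^-6 m⁴
I_req = 8.926×10^6 mm⁴
Solid square: I = a⁴/12  ⇒  a = (12I)^(1/4) = (12×8.926×10^6)^(1/4) = 102 mm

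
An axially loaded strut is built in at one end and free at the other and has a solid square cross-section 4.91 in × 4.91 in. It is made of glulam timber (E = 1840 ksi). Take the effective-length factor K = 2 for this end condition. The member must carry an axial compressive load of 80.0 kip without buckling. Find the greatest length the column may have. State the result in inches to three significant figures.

L_max ≈ 52.4 in

I = a⁴/12 = 4.91⁴/12 = 48.43 in⁴
At the buckling limit P_cr = P = 8.000×10^4 lb
From P_cr = π²EI/(K·L)²:  L = (1/K)·√(π²EI/P_cr) = (1/2)·√(π²×1.84×10^6×48.43/8.000×10^4)
L = 52.4 in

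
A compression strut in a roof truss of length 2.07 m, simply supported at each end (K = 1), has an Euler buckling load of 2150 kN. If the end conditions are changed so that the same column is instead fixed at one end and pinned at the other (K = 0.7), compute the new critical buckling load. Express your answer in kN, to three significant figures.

P_cr ≈ 4390 kN

P_cr ∝ 1/K², so P_cr,new = P_cr,old × (K_old/K_new)² = 2150 × (1/0.7)²
= 2150 × 2.041 = 4390 kN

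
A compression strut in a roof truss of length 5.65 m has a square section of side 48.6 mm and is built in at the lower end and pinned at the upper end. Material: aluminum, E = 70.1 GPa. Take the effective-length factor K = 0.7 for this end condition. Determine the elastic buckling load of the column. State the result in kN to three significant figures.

I = a⁴/12 = 48.6⁴/12 = 4.649×10^5 mm⁴
I = 4.649×10^5 mm⁴ = 4.649×10^-7 m⁴
Effective length L_e = K·L = 0.7 × 5.65 = 3.955 m
P_cr = π²EI / L_e² = π² × 70.1×10⁹ × 4.649×10^-7 / 3.955² = 2.056×10^4 N

P_cr ≈ 20.6 kN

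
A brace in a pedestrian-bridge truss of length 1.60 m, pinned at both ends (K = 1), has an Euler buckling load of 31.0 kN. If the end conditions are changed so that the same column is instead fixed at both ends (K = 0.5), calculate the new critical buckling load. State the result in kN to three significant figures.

P_cr ∝ 1/K², so P_cr,new = P_cr,old × (K_old/K_new)² = 31.0 × (1/0.5)²
= 31.0 × 4.000 = 124 kN

P_cr ≈ 124 kN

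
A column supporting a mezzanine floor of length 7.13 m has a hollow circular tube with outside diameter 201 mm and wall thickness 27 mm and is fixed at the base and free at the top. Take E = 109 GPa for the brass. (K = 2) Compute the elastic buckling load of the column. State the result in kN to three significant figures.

Inner diameter d_i = 201 − 2×27 = 147.0 mm
I = π(d_o⁴ − d_i⁴)/64 = π(201⁴ − 147.0⁴)/64 = 5.720×10^7 mm⁴
I = 5.720×10^7 mm⁴ = 5.720×10^-5 m⁴
Effective length L_e = K·L = 2 × 7.13 = 14.26 m
P_cr = π²EI / L_e² = π² × 109×10⁹ × 5.720×10^-5 / 14.26² = 3.026×10^5 N

P_cr ≈ 303 kN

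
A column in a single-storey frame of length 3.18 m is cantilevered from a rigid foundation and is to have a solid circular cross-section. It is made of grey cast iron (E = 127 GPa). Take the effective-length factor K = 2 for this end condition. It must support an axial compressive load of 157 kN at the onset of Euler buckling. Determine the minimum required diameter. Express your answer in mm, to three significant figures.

L_e = K·L = 2 × 3.18 = 6.360 m
Required I = P_cr·L_e²/(π²E) = 1.570×10^5 × 6.360² / (π² × 1.27×10^11) = 5.067×10^-6 m⁴
I_req = 5.067×10^6 mm⁴
Solid circle: I = πd⁴/64  ⇒  d = (64I/π)^(1/4) = (64×5.067×10^6/π)^(1/4) = 101 mm

d ≈ 101 mm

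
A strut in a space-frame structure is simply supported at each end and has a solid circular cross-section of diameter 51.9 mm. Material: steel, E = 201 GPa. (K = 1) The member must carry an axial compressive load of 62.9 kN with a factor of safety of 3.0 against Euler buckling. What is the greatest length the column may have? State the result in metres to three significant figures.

I = πd⁴/64 = π×51.9⁴/64 = 3.562×10^5 mm⁴
I = 3.562×10^-7 m⁴
Required critical load P_cr = n·P = 3.0 × 62.9 = 188.7 kN = 1.887×10^5 N
From P_cr = π²EI/(K·L)²:  L = (1/K)·√(π²EI/P_cr) = (1/1)·√(π²×2.01×10^11×3.562×10^-7/1.887×10^5)
L = 1.94 m

L_max ≈ 1.94 m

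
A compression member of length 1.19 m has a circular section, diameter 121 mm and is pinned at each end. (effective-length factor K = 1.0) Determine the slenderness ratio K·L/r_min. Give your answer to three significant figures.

λ ≈ 39.3

I = πd⁴/64 = π×121⁴/64 = 1.052×10^7 mm⁴
A = 1.150×10^4 mm²;  r_min = √(I/A) = √(1.052×10^7/1.150×10^4) = 30.25 mm
L_e = K·L = 1 × 1.19 m = 1.190 m = 1190.0 mm
λ = L_e / r_min = 1190.0 / 30.25 = 39.3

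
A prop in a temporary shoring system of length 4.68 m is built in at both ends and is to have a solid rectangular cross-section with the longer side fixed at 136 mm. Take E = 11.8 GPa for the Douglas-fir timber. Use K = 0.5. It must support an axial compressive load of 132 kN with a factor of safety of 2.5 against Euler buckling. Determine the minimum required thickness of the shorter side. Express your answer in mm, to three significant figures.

Required P_cr = n·P = 2.5 × 132 = 330.0 kN
L_e = K·L = 0.5 × 4.68 = 2.340 m
Required I = P_cr·L_e²/(π²E) = 3.300×10^5 × 2.340² / (π² × 1.18×10^10) = 1.552×10^-5 m⁴
I_req = 1.552×10^7 mm⁴
Rectangle, weak axis: I_min = h·b³/12 with h = 136 mm fixed  ⇒  b = (12I/h)^(1/3) = 111 mm

b ≈ 111 mm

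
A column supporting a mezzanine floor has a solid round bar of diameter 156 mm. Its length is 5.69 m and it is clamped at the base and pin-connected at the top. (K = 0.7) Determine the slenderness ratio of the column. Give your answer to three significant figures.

λ ≈ 102

For a solid circle r = d/4 = 156/4 = 39.00 mm
L_e = K·L = 0.7 × 5.69 m = 3.983 m = 3983.0 mm
λ = L_e / r_min = 3983.0 / 39.00 = 102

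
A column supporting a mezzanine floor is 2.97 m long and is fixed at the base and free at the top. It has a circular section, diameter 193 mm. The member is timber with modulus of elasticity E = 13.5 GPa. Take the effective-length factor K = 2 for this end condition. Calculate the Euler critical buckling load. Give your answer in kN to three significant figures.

I = πd⁴/64 = π×193⁴/64 = 6.811×10^7 mm⁴
I = 6.811×10^7 mm⁴ = 6.811×10^-5 m⁴
Effective length L_e = K·L = 2 × 2.97 = 5.940 m
P_cr = π²EI / L_e² = π² × 13.5×10⁹ × 6.811×10^-5 / 5.940² = 2.572×10^5 N

P_cr ≈ 257 kN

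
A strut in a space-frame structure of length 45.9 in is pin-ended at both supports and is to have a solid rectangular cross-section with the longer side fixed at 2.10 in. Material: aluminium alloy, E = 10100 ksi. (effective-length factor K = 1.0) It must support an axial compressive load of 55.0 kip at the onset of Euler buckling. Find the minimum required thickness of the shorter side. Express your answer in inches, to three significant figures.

L_e = K·L = 1 × 45.9 = 45.90 in
Required I = P_cr·L_e²/(π²E) = 5.500×10^4 × 45.90² / (π² × 1.01×10^7) = 1.162 in⁴
Rectangle, weak axis: I_min = h·b³/12 with h = 2.10 in fixed  ⇒  b = (12I/h)^(1/3) = 1.88 in

b ≈ 1.88 in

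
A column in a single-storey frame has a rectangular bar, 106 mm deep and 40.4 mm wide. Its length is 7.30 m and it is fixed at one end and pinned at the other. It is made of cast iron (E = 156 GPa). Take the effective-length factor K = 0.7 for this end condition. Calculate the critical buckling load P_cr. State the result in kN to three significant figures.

Buckling occurs about the weak axis: I_min = h·b³/12 with b = 40.4 mm (the shorter side).
I_min = 106×40.4³/12 = 5.825×10^5 mm⁴
I = 5.825×10^5 mm⁴ = 5.825×10^-7 m⁴
Effective length L_e = K·L = 0.7 × 7.30 = 5.110 m
P_cr = π²EI / L_e² = π² × 156×10⁹ × 5.825×10^-7 / 5.110² = 3.434×10^4 N

P_cr ≈ 34.3 kN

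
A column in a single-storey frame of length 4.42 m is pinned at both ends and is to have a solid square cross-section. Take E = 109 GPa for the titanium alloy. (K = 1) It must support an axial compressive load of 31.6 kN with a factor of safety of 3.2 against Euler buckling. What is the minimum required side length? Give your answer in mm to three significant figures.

a ≈ 68.5 mm

Required P_cr = n·P = 3.2 × 31.6 = 101.1 kN
L_e = K·L = 1 × 4.42 = 4.420 m
Required I = P_cr·L_e²/(π²E) = 1.011×10^5 × 4.420² / (π² × 1.09×10^11) = 1.836×10^-6 m⁴
I_req = 1.836×10^6 mm⁴
Solid square: I = a⁴/12  ⇒  a = (12I)^(1/4) = (12×1.836×10^6)^(1/4) = 68.5 mm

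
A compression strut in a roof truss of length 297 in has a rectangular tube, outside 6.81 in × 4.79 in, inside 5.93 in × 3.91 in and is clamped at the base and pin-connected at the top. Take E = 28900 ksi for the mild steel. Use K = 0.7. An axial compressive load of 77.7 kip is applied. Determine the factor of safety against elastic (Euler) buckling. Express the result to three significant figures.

Weak-axis I_min = (h_o·b_o³ − h_i·b_i³)/12 with b_o = 4.79, b_i = 3.910 in (shorter outer/inner sides).
I_min = (6.81×4.79³ − 5.930×3.910³)/12 = 32.83 in⁴
Effective length L_e = K·L = 0.7 × 297 = 207.9 in
P_cr = π²EI / L_e² = π² × 28900×10³ × 32.83 / 207.9² = 2.167×10^5 lb
Factor of safety n = P_cr / P = 216.65 / 77.7 = 2.79

n ≈ 2.79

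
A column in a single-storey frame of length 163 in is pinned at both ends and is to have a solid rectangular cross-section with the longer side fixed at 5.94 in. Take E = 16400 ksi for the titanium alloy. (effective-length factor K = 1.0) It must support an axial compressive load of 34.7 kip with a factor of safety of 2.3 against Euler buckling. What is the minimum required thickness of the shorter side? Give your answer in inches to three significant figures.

b ≈ 2.98 in

Required P_cr = n·P = 2.3 × 34.7 = 79.81 kip
L_e = K·L = 1 × 163 = 163.0 in
Required I = P_cr·L_e²/(π²E) = 7.981×10^4 × 163.0² / (π² × 1.64×10^7) = 13.10 in⁴
Rectangle, weak axis: I_min = h·b³/12 with h = 5.94 in fixed  ⇒  b = (12I/h)^(1/3) = 2.98 in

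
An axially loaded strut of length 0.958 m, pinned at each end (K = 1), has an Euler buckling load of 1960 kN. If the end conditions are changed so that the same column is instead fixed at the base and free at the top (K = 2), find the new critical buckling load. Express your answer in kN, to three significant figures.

P_cr ∝ 1/K², so P_cr,new = P_cr,old × (K_old/K_new)² = 1960 × (1/2)²
= 1960 × 0.2500 = 490 kN

P_cr ≈ 490 kN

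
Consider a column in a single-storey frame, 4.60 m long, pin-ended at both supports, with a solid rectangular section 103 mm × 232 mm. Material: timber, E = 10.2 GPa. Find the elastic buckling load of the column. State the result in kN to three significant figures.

Buckling occurs about the weak axis: I_min = h·b³/12 with b = 103 mm (the shorter side).
I_min = 232×103³/12 = 2.113×10^7 mm⁴
I = 2.113×10^7 mm⁴ = 2.113×10^-5 m⁴
Effective length L_e = K·L = 1 × 4.60 = 4.600 m
P_cr = π²EI / L_e² = π² × 10.2×10⁹ × 2.113×10^-5 / 4.600² = 1.005×10^5 N

P_cr ≈ 101 kN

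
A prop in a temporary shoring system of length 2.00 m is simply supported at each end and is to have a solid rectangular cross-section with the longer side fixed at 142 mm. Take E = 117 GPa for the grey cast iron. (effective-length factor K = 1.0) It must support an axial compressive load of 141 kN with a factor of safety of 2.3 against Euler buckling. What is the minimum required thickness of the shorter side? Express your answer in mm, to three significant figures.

Required P_cr = n·P = 2.3 × 141 = 324.3 kN
L_e = K·L = 1 × 2.00 = 2.000 m
Required I = P_cr·L_e²/(π²E) = 3.243×10^5 × 2.000² / (π² × 1.17×10^11) = 1.123×10^-6 m⁴
I_req = 1.123×10^6 mm⁴
Rectangle, weak axis: I_min = h·b³/12 with h = 142 mm fixed  ⇒  b = (12I/h)^(1/3) = 45.6 mm

b ≈ 45.6 mm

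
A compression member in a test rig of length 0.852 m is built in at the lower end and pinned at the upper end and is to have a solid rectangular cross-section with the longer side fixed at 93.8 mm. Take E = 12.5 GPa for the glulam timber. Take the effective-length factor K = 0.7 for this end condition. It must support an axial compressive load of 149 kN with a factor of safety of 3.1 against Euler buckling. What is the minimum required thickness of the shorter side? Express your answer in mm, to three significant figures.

b ≈ 55.4 mm

Required P_cr = n·P = 3.1 × 149 = 461.9 kN
L_e = K·L = 0.7 × 0.852 = 0.5964 m
Required I = P_cr·L_e²/(π²E) = 4.619×10^5 × 0.5964² / (π² × 1.25×10^10) = 1.332×10^-6 m⁴
I_req = 1.332×10^6 mm⁴
Rectangle, weak axis: I_min = h·b³/12 with h = 93.8 mm fixed  ⇒  b = (12I/h)^(1/3) = 55.4 mm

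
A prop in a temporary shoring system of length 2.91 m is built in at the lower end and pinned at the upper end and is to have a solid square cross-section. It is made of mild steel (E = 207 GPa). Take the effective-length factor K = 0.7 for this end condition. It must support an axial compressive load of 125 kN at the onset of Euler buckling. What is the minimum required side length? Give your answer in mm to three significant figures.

L_e = K·L = 0.7 × 2.91 = 2.037 m
Required I = P_cr·L_e²/(π²E) = 1.250×10^5 × 2.037² / (π² × 2.07×10^11) = 2.539×10^-7 m⁴
I_req = 2.539×10^5 mm⁴
Solid square: I = a⁴/12  ⇒  a = (12I)^(1/4) = (12×2.539×10^5)^(1/4) = 41.8 mm

a ≈ 41.8 mm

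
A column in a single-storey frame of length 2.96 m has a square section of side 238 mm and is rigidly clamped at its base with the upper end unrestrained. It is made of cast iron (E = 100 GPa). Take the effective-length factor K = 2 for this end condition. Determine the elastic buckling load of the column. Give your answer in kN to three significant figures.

P_cr ≈ 7530 kN

I = a⁴/12 = 238⁴/12 = 2.674×10^8 mm⁴
I = 2.674×10^8 mm⁴ = 2.674×10^-4 m⁴
Effective length L_e = K·L = 2 × 2.96 = 5.920 m
P_cr = π²EI / L_e² = π² × 100×10⁹ × 2.674×10^-4 / 5.920² = 7.530×10^6 N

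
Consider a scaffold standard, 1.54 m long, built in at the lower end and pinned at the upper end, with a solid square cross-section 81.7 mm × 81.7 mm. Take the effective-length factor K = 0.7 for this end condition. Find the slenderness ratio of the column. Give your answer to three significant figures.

I = a⁴/12 = 81.7⁴/12 = 3.713×10^6 mm⁴
A = 6.675×10^3 mm²;  r_min = √(I/A) = √(3.713×10^6/6.675×10^3) = 23.58 mm
L_e = K·L = 0.7 × 1.54 m = 1.078 m = 1078.0 mm
λ = L_e / r_min = 1078.0 / 23.58 = 45.7

λ ≈ 45.7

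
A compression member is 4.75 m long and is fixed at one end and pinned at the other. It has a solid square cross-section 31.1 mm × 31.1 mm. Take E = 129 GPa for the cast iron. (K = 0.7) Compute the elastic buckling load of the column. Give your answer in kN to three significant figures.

I = a⁴/12 = 31.1⁴/12 = 7.796×10^4 mm⁴
I = 7.796×10^4 mm⁴ = 7.796×10^-8 m⁴
Effective length L_e = K·L = 0.7 × 4.75 = 3.325 m
P_cr = π²EI / L_e² = π² × 129×10⁹ × 7.796×10^-8 / 3.325² = 8.978×10^3 N

P_cr ≈ 8.98 kN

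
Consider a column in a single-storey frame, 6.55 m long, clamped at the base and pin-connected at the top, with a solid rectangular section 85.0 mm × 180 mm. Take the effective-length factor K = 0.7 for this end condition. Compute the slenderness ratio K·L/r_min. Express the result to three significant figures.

λ ≈ 187

Buckling occurs about the weak axis: I_min = h·b³/12 with b = 85.0 mm (the shorter side).
I_min = 180×85.0³/12 = 9.212×10^6 mm⁴
A = 1.530×10^4 mm²;  r_min = √(I/A) = √(9.212×10^6/1.530×10^4) = 24.54 mm
L_e = K·L = 0.7 × 6.55 m = 4.585 m = 4585.0 mm
λ = L_e / r_min = 4585.0 / 24.54 = 187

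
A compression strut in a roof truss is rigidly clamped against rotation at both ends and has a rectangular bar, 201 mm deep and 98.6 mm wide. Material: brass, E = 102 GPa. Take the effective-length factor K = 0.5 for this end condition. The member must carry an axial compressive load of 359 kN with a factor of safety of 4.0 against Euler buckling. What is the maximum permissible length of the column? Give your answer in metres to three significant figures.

Buckling occurs about the weak axis: I_min = h·b³/12 with b = 98.6 mm (the shorter side).
I_min = 201×98.6³/12 = 1.606×10^7 mm⁴
I = 1.606×10^-5 m⁴
Required critical load P_cr = n·P = 4.0 × 359 = 1436 kN = 1.436×10^6 N
From P_cr = π²EI/(K·L)²:  L = (1/K)·√(π²EI/P_cr) = (1/0.5)·√(π²×1.02×10^11×1.606×10^-5/1.436×10^6)
L = 6.71 m

L_max ≈ 6.71 m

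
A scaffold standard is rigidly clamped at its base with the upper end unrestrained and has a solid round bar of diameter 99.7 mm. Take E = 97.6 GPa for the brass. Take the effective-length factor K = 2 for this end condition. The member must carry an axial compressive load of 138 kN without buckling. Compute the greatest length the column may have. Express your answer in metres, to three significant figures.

I = πd⁴/64 = π×99.7⁴/64 = 4.850×10^6 mm⁴
I = 4.850×10^-6 m⁴
At the buckling limit P_cr = P = 1.380×10^5 N
From P_cr = π²EI/(K·L)²:  L = (1/K)·√(π²EI/P_cr) = (1/2)·√(π²×9.76×10^10×4.850×10^-6/1.380×10^5)
L = 2.91 m

L_max ≈ 2.91 m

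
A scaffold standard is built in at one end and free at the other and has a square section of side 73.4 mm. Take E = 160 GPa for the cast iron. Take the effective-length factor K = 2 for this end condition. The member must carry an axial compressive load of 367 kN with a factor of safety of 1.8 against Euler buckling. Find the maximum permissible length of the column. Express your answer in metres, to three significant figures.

L_max ≈ 1.20 m

I = a⁴/12 = 73.4⁴/12 = 2.419×10^6 mm⁴
I = 2.419×10^-6 m⁴
Required critical load P_cr = n·P = 1.8 × 367 = 660.6 kN = 6.606×10^5 N
From P_cr = π²EI/(K·L)²:  L = (1/K)·√(π²EI/P_cr) = (1/2)·√(π²×1.60×10^11×2.419×10^-6/6.606×10^5)
L = 1.20 m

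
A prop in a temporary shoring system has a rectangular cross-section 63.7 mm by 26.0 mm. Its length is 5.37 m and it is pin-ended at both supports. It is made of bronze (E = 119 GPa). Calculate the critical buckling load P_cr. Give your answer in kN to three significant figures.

P_cr ≈ 3.80 kN

Buckling occurs about the weak axis: I_min = h·b³/12 with b = 26.0 mm (the shorter side).
I_min = 63.7×26.0³/12 = 9.330×10^4 mm⁴
I = 9.330×10^4 mm⁴ = 9.330×10^-8 m⁴
Effective length L_e = K·L = 1 × 5.37 = 5.370 m
P_cr = π²EI / L_e² = π² × 119×10⁹ × 9.330×10^-8 / 5.370² = 3.800×10^3 N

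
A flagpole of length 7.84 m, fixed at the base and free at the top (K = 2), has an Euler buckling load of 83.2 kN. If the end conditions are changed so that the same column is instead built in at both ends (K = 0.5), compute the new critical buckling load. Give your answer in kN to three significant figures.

P_cr ≈ 1330 kN

P_cr ∝ 1/K², so P_cr,new = P_cr,old × (K_old/K_new)² = 83.2 × (2/0.5)²
= 83.2 × 16.00 = 1330 kN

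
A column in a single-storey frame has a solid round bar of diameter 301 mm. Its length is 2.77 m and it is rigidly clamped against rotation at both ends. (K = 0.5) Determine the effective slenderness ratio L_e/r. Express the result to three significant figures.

I = πd⁴/64 = π×301⁴/64 = 4.029×10^8 mm⁴
A = 7.116×10^4 mm²;  r_min = √(I/A) = √(4.029×10^8/7.116×10^4) = 75.25 mm
L_e = K·L = 0.5 × 2.77 m = 1.385 m = 1385.0 mm
λ = L_e / r_min = 1385.0 / 75.25 = 18.4

λ ≈ 18.4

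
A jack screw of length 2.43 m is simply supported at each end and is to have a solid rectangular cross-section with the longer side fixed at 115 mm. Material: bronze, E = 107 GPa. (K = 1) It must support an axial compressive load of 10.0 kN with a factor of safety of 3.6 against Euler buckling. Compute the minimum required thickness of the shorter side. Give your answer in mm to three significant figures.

Required P_cr = n·P = 3.6 × 10.0 = 36.00 kN
L_e = K·L = 1 × 2.43 = 2.430 m
Required I = P_cr·L_e²/(π²E) = 3.600×10^4 × 2.430² / (π² × 1.07×10^11) = 2.013×10^-7 m⁴
I_req = 2.013×10^5 mm⁴
Rectangle, weak axis: I_min = h·b³/12 with h = 115 mm fixed  ⇒  b = (12I/h)^(1/3) = 27.6 mm

b ≈ 27.6 mm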